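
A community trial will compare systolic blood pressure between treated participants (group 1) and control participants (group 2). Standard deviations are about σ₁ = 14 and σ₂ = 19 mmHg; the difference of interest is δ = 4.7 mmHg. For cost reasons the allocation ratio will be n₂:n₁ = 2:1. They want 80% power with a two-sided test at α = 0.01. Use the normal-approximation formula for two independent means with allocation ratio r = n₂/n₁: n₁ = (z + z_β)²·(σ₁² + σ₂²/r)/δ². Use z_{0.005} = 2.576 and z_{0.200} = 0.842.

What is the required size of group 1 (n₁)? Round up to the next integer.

n₁ = 200

n₁ = (z_{α/2} + z_β)² · (σ₁² + σ₂²/r) / δ²
   = (2.576 + 0.842)² · (14² + 19²/2) / 4.7²
   = 11.6827 · (196 + 180.5) / 22.09
   = 11.6827 · 376.5 / 22.09
   = 199.12
Round up → n₁ = 200; n₂ = r·n₁ = 2 × 200 = 400.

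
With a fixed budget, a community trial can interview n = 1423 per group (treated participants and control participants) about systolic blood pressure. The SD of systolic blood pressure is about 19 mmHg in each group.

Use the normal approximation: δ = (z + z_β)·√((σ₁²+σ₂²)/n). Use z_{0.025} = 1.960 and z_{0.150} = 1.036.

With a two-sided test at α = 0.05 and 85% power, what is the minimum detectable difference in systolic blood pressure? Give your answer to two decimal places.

Minimum detectable difference ≈ 2.13 mmHg

δ = (z_{α/2} + z_β) · √((σ₁²+σ₂²)/n)
  = (1.960 + 1.036) · √(722/1423)
  = 2.996 · √0.50738
  = 2.996 · 0.7123
  = 2.1341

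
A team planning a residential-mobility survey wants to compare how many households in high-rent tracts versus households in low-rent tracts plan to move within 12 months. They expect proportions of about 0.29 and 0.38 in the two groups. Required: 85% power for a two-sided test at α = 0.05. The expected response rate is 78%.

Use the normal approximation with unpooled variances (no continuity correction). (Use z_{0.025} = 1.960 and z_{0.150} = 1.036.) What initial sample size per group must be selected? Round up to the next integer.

n = 628 per group

n = (z_{α/2} + z_β)² · [p₁(1−p₁) + p₂(1−p₂)] / (p₁ − p₂)²
  = (1.960 + 1.036)² · (0.29·0.71 + 0.38·0.62) / (-0.09)²
  = (2.996)² · (0.2059 + 0.2356) / 0.0081
  = 8.9760 · 0.4415 / 0.0081
  = 489.25
Adjust for 78% response: 489.25 / 0.78 = 627.24.
Round up → n = 628 per group.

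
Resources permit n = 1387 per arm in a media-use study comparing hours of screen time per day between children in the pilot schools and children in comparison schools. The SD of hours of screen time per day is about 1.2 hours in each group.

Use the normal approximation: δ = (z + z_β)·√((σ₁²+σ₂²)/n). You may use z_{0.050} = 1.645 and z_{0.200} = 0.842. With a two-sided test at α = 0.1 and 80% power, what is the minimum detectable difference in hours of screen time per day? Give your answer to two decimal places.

δ = (z_{α/2} + z_β) · √((σ₁²+σ₂²)/n)
  = (1.645 + 0.842) · √(2.88/1387)
  = 2.487 · √0.00208
  = 2.487 · 0.0456
  = 0.1133

Minimum detectable difference ≈ 0.11 hours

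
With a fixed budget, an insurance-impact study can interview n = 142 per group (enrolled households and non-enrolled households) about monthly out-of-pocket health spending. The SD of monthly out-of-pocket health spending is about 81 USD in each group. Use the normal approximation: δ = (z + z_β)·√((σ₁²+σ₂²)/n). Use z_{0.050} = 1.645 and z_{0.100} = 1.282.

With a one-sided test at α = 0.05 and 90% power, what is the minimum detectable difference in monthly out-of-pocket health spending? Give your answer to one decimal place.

δ = (z_α + z_β) · √((σ₁²+σ₂²)/n)
  = (1.645 + 1.282) · √(13122/142)
  = 2.927 · √92.4085
  = 2.927 · 9.6129
  = 28.1371

Minimum detectable difference ≈ 28.1 USD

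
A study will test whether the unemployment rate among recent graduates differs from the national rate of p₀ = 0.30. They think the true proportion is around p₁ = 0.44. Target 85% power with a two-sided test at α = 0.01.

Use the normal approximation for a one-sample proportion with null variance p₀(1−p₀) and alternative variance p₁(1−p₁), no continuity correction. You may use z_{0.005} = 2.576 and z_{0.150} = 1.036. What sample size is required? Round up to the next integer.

n = 147

n = [z_{α/2}·√(p₀q₀) + z_β·√(p₁q₁)]² / (p₁ − p₀)²
  = [2.576·√(0.30·0.70) + 1.036·√(0.44·0.56)]² / (0.14)²
  = [2.576·0.4583 + 1.036·0.4964]² / 0.0196
  = [1.6947]² / 0.0196
  = 146.54
Round up → n = 147.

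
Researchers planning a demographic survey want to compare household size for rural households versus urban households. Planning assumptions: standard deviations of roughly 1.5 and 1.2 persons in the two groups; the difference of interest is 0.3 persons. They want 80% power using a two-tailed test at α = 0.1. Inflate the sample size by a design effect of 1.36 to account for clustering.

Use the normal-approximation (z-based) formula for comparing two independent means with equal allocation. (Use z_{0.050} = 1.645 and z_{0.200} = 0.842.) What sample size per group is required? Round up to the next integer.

n = (z_{α/2} + z_β)² · (σ₁² + σ₂²) / δ²
  = (1.645 + 0.842)² · (1.5² + 1.2² = 3.69) / 0.3²
  = 6.1852 · 3.69 / 0.09
  = 253.59
Design effect: 1.36 × 253.59 = 344.89.
Round up → n = 345 per group.

n = 345 per group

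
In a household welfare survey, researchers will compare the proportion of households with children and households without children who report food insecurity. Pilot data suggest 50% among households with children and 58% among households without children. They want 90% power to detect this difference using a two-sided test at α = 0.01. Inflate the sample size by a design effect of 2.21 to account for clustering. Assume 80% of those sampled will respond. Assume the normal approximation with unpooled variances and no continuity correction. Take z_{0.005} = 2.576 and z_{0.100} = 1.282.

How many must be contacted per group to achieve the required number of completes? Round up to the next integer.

n = (z_{α/2} + z_β)² · [p₁(1−p₁) + p₂(1−p₂)] / (p₁ − p₂)²
  = (2.576 + 1.282)² · (0.50·0.50 + 0.58·0.42) / (-0.08)²
  = (3.858)² · (0.2500 + 0.2436) / 0.0064
  = 14.8842 · 0.4936 / 0.0064
  = 1147.94
Design effect: 2.21 × 1147.94 = 2536.95.
Adjust for 80% response: 2536.95 / 0.80 = 3171.19.
Round up → n = 3172 per group.

n = 3172 per group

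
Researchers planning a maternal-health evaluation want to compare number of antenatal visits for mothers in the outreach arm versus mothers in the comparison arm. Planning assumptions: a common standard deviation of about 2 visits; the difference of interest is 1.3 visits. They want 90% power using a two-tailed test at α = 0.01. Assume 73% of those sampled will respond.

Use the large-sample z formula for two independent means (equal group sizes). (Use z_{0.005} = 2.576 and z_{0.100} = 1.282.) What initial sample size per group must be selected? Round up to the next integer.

n = (z_{α/2} + z_β)² · (σ₁² + σ₂²) / δ²
  = (2.576 + 1.282)² · (2·2² = 8) / 1.3²
  = 14.8842 · 8 / 1.69
  = 70.46
Adjust for 73% response: 70.46 / 0.73 = 96.52.
Round up → n = 97 per group.

n = 97 per group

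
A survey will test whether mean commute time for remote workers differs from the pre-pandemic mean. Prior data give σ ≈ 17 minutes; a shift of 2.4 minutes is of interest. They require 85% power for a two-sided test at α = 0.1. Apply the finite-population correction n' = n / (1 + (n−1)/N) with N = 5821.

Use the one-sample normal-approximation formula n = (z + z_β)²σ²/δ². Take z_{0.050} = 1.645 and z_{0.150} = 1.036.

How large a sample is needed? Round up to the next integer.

n = 340

n = (z_{α/2} + z_β)² · σ² / δ²
  = (1.645 + 1.036)² · 17² / 2.4²
  = 7.1878 · 289 / 5.76
  = 360.64
Finite-population correction (N = 5821): 360.64 / (1 + (360.64 − 1)/5821) = 339.65.
Round up → n = 340.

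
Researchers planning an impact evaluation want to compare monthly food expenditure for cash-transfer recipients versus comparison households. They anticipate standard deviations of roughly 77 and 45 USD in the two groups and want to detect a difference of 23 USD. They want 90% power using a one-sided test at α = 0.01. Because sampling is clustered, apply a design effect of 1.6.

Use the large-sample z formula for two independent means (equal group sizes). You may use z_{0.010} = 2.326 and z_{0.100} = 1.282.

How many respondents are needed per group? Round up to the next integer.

n = 314 per group

n = (z_α + z_β)² · (σ₁² + σ₂²) / δ²
  = (2.326 + 1.282)² · (77² + 45² = 7954) / 23²
  = 13.0177 · 7954 / 529
  = 195.73
Design effect: 1.6 × 195.73 = 313.17.
Round up → n = 314 per group.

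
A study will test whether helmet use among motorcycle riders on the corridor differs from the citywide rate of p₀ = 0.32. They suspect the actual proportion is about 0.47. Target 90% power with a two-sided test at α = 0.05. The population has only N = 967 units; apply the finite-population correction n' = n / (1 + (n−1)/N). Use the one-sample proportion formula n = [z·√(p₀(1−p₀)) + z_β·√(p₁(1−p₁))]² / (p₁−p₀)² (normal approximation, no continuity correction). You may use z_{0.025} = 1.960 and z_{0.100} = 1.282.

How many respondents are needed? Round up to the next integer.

n = [z_{α/2}·√(p₀q₀) + z_β·√(p₁q₁)]² / (p₁ − p₀)²
  = [1.960·√(0.32·0.68) + 1.282·√(0.47·0.53)]² / (0.15)²
  = [1.960·0.4665 + 1.282·0.4991]² / 0.0225
  = [1.5541]² / 0.0225
  = 107.35
Finite-population correction (N = 967): 107.35 / (1 + (107.35 − 1)/967) = 96.71.
Round up → n = 97.

n = 97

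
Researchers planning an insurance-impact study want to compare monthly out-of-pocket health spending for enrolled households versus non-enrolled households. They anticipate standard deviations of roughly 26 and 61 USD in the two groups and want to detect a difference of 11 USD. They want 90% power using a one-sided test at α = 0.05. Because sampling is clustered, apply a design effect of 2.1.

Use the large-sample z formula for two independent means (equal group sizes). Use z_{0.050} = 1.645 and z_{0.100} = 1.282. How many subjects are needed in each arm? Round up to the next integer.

n = 654 per group

n = (z_α + z_β)² · (σ₁² + σ₂²) / δ²
  = (1.645 + 1.282)² · (26² + 61² = 4397) / 11²
  = 8.5673 · 4397 / 121
  = 311.33
Design effect: 2.1 × 311.33 = 653.79.
Round up → n = 654 per group.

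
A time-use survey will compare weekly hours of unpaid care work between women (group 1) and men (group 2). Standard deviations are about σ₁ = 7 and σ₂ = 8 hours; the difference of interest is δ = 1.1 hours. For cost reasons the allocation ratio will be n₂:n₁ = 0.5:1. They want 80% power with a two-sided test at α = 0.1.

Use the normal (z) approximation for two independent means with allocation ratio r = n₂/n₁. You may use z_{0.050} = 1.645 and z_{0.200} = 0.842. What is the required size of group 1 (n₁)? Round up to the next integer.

n₁ = 905

n₁ = (z_{α/2} + z_β)² · (σ₁² + σ₂²/r) / δ²
   = (1.645 + 0.842)² · (7² + 8²/0.5) / 1.1²
   = 6.1852 · (49 + 128) / 1.21
   = 6.1852 · 177 / 1.21
   = 904.77
Round up → n₁ = 905; n₂ = r·n₁ = 0.5 × 905 = 453.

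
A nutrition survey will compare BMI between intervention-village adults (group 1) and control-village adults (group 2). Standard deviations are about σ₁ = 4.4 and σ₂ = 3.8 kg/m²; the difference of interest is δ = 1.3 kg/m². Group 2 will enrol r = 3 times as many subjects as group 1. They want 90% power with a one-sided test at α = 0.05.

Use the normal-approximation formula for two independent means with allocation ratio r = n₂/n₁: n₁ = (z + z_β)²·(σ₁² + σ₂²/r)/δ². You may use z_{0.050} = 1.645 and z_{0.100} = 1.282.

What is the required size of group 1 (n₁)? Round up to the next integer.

n₁ = (z_α + z_β)² · (σ₁² + σ₂²/r) / δ²
   = (1.645 + 1.282)² · (4.4² + 3.8²/3) / 1.3²
   = 8.5673 · (19.36 + 4.8133) / 1.69
   = 8.5673 · 24.1733 / 1.69
   = 122.54
Round up → n₁ = 123; n₂ = r·n₁ = 3 × 123 = 369.

n₁ = 123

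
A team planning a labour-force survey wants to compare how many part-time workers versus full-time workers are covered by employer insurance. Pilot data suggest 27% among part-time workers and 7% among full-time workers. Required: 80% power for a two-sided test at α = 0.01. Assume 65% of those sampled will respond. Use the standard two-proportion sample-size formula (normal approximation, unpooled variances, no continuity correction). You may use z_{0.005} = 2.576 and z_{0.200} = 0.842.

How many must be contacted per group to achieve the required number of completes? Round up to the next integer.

n = 118 per group

n = (z_{α/2} + z_β)² · [p₁(1−p₁) + p₂(1−p₂)] / (p₁ − p₂)²
  = (2.576 + 0.842)² · (0.27·0.73 + 0.07·0.93) / (0.20)²
  = (3.418)² · (0.1971 + 0.0651) / 0.0400
  = 11.6827 · 0.2622 / 0.0400
  = 76.58
Adjust for 65% response: 76.58 / 0.65 = 117.82.
Round up → n = 118 per group.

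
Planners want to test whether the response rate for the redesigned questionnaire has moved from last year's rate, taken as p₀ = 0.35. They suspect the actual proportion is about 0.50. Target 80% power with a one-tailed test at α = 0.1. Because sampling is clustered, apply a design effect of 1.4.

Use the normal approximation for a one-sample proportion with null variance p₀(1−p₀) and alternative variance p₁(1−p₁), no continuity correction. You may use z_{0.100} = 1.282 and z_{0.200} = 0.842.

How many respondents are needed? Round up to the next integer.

n = 67

n = [z_α·√(p₀q₀) + z_β·√(p₁q₁)]² / (p₁ − p₀)²
  = [1.282·√(0.35·0.65) + 0.842·√(0.50·0.50)]² / (0.15)²
  = [1.282·0.4770 + 0.842·0.5000]² / 0.0225
  = [1.0325]² / 0.0225
  = 47.38
Design effect: 1.4 × 47.38 = 66.33.
Round up → n = 67.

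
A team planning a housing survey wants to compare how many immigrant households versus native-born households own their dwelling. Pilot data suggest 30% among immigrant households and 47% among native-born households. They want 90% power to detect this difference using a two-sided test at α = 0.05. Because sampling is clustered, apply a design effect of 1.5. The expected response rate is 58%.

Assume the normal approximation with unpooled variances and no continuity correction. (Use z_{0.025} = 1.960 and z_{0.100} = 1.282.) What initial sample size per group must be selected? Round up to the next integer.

n = 432 per group

n = (z_{α/2} + z_β)² · [p₁(1−p₁) + p₂(1−p₂)] / (p₁ − p₂)²
  = (1.960 + 1.282)² · (0.30·0.70 + 0.47·0.53) / (-0.17)²
  = (3.242)² · (0.2100 + 0.2491) / 0.0289
  = 10.5106 · 0.4591 / 0.0289
  = 166.97
Design effect: 1.5 × 166.97 = 250.45.
Adjust for 58% response: 250.45 / 0.58 = 431.82.
Round up → n = 432 per group.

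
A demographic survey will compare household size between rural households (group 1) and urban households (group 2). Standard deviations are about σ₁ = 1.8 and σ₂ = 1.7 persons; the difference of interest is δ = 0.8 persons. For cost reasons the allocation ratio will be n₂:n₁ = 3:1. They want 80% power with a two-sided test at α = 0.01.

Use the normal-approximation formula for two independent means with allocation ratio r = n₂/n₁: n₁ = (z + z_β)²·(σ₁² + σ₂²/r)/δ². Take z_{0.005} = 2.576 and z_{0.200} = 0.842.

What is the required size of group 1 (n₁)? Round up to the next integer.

n₁ = (z_{α/2} + z_β)² · (σ₁² + σ₂²/r) / δ²
   = (2.576 + 0.842)² · (1.8² + 1.7²/3) / 0.8²
   = 11.6827 · (3.24 + 0.96333) / 0.64
   = 11.6827 · 4.2033 / 0.64
   = 76.73
Round up → n₁ = 77; n₂ = r·n₁ = 3 × 77 = 231.

n₁ = 77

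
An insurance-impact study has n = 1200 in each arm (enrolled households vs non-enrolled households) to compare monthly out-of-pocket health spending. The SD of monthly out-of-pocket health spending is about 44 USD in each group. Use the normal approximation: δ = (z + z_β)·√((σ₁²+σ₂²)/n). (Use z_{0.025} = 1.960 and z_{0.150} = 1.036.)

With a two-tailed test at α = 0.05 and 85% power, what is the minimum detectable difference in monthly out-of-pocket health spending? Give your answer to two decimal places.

δ = (z_{α/2} + z_β) · √((σ₁²+σ₂²)/n)
  = (1.960 + 1.036) · √(3872/1200)
  = 2.996 · √3.2267
  = 2.996 · 1.7963
  = 5.3817

Minimum detectable difference ≈ 5.38 USD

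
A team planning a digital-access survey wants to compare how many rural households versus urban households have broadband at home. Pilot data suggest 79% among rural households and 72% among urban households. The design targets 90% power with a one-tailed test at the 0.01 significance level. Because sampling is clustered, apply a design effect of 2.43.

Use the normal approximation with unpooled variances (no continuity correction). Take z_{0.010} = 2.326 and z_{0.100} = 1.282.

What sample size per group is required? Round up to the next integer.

n = 2373 per group

n = (z_α + z_β)² · [p₁(1−p₁) + p₂(1−p₂)] / (p₁ − p₂)²
  = (2.326 + 1.282)² · (0.79·0.21 + 0.72·0.28) / (0.07)²
  = (3.608)² · (0.1659 + 0.2016) / 0.0049
  = 13.0177 · 0.3675 / 0.0049
  = 976.32
Design effect: 2.43 × 976.32 = 2372.47.
Round up → n = 2373 per group.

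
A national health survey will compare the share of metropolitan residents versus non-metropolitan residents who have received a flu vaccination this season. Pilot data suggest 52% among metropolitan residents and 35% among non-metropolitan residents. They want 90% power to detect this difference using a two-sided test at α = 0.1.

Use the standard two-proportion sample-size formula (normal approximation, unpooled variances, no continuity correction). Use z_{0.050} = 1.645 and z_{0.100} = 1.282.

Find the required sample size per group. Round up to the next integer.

n = 142 per group

n = (z_{α/2} + z_β)² · [p₁(1−p₁) + p₂(1−p₂)] / (p₁ − p₂)²
  = (1.645 + 1.282)² · (0.52·0.48 + 0.35·0.65) / (0.17)²
  = (2.927)² · (0.2496 + 0.2275) / 0.0289
  = 8.5673 · 0.4771 / 0.0289
  = 141.44
Round up → n = 142 per group.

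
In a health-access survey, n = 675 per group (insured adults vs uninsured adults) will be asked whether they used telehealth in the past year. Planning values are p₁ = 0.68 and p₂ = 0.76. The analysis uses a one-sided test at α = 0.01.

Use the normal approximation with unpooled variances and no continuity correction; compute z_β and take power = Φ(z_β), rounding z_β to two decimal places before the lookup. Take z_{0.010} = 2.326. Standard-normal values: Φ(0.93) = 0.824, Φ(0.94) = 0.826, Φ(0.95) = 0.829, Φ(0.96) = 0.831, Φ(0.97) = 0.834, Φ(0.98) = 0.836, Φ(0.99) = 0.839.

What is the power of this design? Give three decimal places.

Power ≈ 0.831

z_β = |p₁−p₂|·√(n/[p₁q₁+p₂q₂]) − z_α
    = 0.08 · √(675/0.4000) − 2.326
    = 0.08 · 41.0792 − 2.326
    = 3.2863 − 2.326 = 0.9603 → 0.96
Power = Φ(0.96) = 0.831.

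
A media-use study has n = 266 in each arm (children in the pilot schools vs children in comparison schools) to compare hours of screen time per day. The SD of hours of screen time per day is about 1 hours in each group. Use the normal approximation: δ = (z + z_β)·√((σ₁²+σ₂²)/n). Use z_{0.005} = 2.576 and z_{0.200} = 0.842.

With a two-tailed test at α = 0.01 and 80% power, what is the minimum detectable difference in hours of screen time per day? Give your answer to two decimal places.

δ = (z_{α/2} + z_β) · √((σ₁²+σ₂²)/n)
  = (2.576 + 0.842) · √(2/266)
  = 3.418 · √0.00752
  = 3.418 · 0.0867
  = 0.2964

Minimum detectable difference ≈ 0.30 hours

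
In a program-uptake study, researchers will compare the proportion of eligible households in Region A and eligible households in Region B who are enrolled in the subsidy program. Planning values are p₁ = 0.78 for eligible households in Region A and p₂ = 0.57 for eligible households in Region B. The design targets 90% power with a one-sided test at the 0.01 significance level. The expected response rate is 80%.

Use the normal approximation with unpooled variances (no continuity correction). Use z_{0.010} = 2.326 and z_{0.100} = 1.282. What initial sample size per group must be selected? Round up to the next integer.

n = 154 per group

n = (z_α + z_β)² · [p₁(1−p₁) + p₂(1−p₂)] / (p₁ − p₂)²
  = (2.326 + 1.282)² · (0.78·0.22 + 0.57·0.43) / (0.21)²
  = (3.608)² · (0.1716 + 0.2451) / 0.0441
  = 13.0177 · 0.4167 / 0.0441
  = 123.00
Adjust for 80% response: 123.00 / 0.80 = 153.75.
Round up → n = 154 per group.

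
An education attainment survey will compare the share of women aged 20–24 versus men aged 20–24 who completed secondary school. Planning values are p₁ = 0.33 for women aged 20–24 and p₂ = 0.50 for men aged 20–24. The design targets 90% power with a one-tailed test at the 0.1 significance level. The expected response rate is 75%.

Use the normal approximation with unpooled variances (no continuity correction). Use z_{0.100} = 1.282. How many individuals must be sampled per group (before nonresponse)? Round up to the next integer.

n = 143 per group

n = (z_α + z_β)² · [p₁(1−p₁) + p₂(1−p₂)] / (p₁ − p₂)²
  = (1.282 + 1.282)² · (0.33·0.67 + 0.50·0.50) / (-0.17)²
  = (2.564)² · (0.2211 + 0.2500) / 0.0289
  = 6.5741 · 0.4711 / 0.0289
  = 107.16
Adjust for 75% response: 107.16 / 0.75 = 142.89.
Round up → n = 143 per group.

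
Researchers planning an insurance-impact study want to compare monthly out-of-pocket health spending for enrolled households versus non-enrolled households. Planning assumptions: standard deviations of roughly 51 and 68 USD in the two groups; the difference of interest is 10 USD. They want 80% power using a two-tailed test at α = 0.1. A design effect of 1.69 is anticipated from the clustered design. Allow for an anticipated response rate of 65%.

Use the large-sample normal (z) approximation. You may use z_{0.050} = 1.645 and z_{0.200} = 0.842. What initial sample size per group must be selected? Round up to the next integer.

n = 1162 per group

n = (z_{α/2} + z_β)² · (σ₁² + σ₂²) / δ²
  = (1.645 + 0.842)² · (51² + 68² = 7225) / 10²
  = 6.1852 · 7225 / 100
  = 446.88
Design effect: 1.69 × 446.88 = 755.22.
Adjust for 65% response: 755.22 / 0.65 = 1161.88.
Round up → n = 1162 per group.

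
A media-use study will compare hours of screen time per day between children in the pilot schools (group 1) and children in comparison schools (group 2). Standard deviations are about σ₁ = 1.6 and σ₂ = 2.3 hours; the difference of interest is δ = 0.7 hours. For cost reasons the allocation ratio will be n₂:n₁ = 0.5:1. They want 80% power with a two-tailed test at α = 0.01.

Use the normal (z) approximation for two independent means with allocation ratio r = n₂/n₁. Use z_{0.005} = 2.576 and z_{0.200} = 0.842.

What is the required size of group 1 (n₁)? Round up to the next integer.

n₁ = 314

n₁ = (z_{α/2} + z_β)² · (σ₁² + σ₂²/r) / δ²
   = (2.576 + 0.842)² · (1.6² + 2.3²/0.5) / 0.7²
   = 11.6827 · (2.56 + 10.58) / 0.49
   = 11.6827 · 13.14 / 0.49
   = 313.29
Round up → n₁ = 314; n₂ = r·n₁ = 0.5 × 314 = 157.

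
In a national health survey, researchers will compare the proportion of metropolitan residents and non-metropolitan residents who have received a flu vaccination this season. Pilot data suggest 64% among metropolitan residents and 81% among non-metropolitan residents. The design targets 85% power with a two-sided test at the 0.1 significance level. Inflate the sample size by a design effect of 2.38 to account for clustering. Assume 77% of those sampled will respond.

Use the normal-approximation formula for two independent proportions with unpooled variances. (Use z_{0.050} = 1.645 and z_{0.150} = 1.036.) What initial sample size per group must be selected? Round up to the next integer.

n = 296 per group

n = (z_{α/2} + z_β)² · [p₁(1−p₁) + p₂(1−p₂)] / (p₁ − p₂)²
  = (1.645 + 1.036)² · (0.64·0.36 + 0.81·0.19) / (-0.17)²
  = (2.681)² · (0.2304 + 0.1539) / 0.0289
  = 7.1878 · 0.3843 / 0.0289
  = 95.58
Design effect: 2.38 × 95.58 = 227.48.
Adjust for 77% response: 227.48 / 0.77 = 295.43.
Round up → n = 296 per group.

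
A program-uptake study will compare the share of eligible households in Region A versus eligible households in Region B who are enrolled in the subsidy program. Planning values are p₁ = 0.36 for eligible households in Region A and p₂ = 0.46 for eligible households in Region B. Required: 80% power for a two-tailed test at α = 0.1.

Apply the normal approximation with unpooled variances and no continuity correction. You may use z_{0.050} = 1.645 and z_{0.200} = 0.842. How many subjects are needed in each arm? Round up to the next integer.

n = (z_{α/2} + z_β)² · [p₁(1−p₁) + p₂(1−p₂)] / (p₁ − p₂)²
  = (1.645 + 0.842)² · (0.36·0.64 + 0.46·0.54) / (-0.10)²
  = (2.487)² · (0.2304 + 0.2484) / 0.0100
  = 6.1852 · 0.4788 / 0.0100
  = 296.15
Round up → n = 297 per group.

n = 297 per group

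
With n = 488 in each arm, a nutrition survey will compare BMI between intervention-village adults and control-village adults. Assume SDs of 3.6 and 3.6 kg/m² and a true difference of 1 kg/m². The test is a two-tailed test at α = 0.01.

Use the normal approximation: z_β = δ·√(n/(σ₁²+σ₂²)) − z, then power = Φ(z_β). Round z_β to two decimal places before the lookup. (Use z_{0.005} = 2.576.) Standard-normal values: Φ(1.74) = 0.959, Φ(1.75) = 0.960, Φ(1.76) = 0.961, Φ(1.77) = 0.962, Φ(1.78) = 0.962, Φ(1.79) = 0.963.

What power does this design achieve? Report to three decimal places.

Power ≈ 0.961

z_β = δ·√(n/(σ₁²+σ₂²)) − z_{α/2}
    = 1 · √(488/25.92) − 2.576
    = 1 · 4.33903 − 2.576
    = 4.3390 − 2.576 = 1.7630 → 1.76
Power = Φ(1.76) = 0.961.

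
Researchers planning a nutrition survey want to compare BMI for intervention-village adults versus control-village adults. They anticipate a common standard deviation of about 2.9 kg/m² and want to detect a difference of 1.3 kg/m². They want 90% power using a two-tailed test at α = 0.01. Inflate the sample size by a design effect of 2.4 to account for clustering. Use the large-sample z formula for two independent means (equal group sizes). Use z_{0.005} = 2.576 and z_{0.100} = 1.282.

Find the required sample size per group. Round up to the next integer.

n = 356 per group

n = (z_{α/2} + z_β)² · (σ₁² + σ₂²) / δ²
  = (2.576 + 1.282)² · (2·2.9² = 16.82) / 1.3²
  = 14.8842 · 16.82 / 1.69
  = 148.14
Design effect: 2.4 × 148.14 = 355.53.
Round up → n = 356 per group.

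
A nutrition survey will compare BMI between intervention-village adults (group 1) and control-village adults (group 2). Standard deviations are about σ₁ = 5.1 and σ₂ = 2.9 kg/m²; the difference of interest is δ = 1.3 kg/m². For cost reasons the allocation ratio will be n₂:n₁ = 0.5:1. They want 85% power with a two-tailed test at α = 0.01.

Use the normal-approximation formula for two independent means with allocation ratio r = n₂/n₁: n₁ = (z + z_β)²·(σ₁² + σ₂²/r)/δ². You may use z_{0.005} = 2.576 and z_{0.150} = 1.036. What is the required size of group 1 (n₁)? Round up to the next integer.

n₁ = 331

n₁ = (z_{α/2} + z_β)² · (σ₁² + σ₂²/r) / δ²
   = (2.576 + 1.036)² · (5.1² + 2.9²/0.5) / 1.3²
   = 13.0465 · (26.01 + 16.82) / 1.69
   = 13.0465 · 42.83 / 1.69
   = 330.64
Round up → n₁ = 331; n₂ = r·n₁ = 0.5 × 331 = 166.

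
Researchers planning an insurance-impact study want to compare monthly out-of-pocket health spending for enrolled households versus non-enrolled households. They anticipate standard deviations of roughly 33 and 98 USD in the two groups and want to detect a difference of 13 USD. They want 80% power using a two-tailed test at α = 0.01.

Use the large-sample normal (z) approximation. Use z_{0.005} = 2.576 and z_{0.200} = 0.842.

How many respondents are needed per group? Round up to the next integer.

n = 740 per group

n = (z_{α/2} + z_β)² · (σ₁² + σ₂²) / δ²
  = (2.576 + 0.842)² · (33² + 98² = 10693) / 13²
  = 11.6827 · 10693 / 169
  = 739.19
Round up → n = 740 per group.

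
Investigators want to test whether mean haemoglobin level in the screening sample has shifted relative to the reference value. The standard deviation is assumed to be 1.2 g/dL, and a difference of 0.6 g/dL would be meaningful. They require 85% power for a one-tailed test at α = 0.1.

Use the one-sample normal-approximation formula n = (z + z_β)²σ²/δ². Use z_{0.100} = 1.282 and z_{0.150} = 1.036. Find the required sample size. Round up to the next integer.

n = (z_α + z_β)² · σ² / δ²
  = (1.282 + 1.036)² · 1.2² / 0.6²
  = 5.3731 · 1.44 / 0.36
  = 21.49
Round up → n = 22.

n = 22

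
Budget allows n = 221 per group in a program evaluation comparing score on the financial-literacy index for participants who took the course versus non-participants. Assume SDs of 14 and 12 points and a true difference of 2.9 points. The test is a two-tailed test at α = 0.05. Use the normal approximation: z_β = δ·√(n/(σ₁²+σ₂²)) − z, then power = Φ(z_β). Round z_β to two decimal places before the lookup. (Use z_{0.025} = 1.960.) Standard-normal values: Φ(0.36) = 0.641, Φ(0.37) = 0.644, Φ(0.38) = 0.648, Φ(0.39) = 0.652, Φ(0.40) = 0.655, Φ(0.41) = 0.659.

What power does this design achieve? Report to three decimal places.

Power ≈ 0.648

z_β = δ·√(n/(σ₁²+σ₂²)) − z_{α/2}
    = 2.9 · √(221/340) − 1.960
    = 2.9 · 0.80623 − 1.960
    = 2.3381 − 1.960 = 0.3781 → 0.38
Power = Φ(0.38) = 0.648.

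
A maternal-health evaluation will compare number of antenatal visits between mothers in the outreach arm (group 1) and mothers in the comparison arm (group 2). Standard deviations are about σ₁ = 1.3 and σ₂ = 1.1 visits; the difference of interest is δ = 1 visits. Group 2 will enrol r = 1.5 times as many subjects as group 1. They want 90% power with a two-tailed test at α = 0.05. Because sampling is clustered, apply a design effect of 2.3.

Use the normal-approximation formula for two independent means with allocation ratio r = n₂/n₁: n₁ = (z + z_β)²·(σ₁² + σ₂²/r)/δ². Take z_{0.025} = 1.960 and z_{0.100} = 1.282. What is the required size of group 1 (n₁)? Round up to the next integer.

n₁ = (z_{α/2} + z_β)² · (σ₁² + σ₂²/r) / δ²
   = (1.960 + 1.282)² · (1.3² + 1.1²/1.5) / 1²
   = 10.5106 · (1.69 + 0.80667) / 1
   = 10.5106 · 2.4967 / 1
   = 26.24
Design effect: 2.3 × 26.24 = 60.36.
Round up → n₁ = 61; n₂ = r·n₁ = 1.5 × 61 = 92.

n₁ = 61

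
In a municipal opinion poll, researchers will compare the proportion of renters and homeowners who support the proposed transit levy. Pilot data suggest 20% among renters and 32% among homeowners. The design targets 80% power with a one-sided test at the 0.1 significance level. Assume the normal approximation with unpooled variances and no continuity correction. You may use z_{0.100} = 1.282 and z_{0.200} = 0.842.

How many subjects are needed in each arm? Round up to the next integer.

n = 119 per group

n = (z_α + z_β)² · [p₁(1−p₁) + p₂(1−p₂)] / (p₁ − p₂)²
  = (1.282 + 0.842)² · (0.20·0.80 + 0.32·0.68) / (-0.12)²
  = (2.124)² · (0.1600 + 0.2176) / 0.0144
  = 4.5114 · 0.3776 / 0.0144
  = 118.30
Round up → n = 119 per group.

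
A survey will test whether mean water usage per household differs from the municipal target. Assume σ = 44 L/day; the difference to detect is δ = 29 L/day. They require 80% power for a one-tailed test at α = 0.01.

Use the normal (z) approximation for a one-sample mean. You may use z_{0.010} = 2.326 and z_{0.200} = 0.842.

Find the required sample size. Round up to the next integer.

n = 24

n = (z_α + z_β)² · σ² / δ²
  = (2.326 + 0.842)² · 44² / 29²
  = 10.0362 · 1936 / 841
  = 23.10
Round up → n = 24.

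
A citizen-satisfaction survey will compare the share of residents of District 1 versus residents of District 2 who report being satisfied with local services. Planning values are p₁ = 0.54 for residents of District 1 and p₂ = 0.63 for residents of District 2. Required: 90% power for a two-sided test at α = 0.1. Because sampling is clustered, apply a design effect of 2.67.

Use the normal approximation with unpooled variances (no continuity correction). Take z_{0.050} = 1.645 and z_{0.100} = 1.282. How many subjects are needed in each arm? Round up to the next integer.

n = 1360 per group

n = (z_{α/2} + z_β)² · [p₁(1−p₁) + p₂(1−p₂)] / (p₁ − p₂)²
  = (1.645 + 1.282)² · (0.54·0.46 + 0.63·0.37) / (-0.09)²
  = (2.927)² · (0.2484 + 0.2331) / 0.0081
  = 8.5673 · 0.4815 / 0.0081
  = 509.28
Design effect: 2.67 × 509.28 = 1359.78.
Round up → n = 1360 per group.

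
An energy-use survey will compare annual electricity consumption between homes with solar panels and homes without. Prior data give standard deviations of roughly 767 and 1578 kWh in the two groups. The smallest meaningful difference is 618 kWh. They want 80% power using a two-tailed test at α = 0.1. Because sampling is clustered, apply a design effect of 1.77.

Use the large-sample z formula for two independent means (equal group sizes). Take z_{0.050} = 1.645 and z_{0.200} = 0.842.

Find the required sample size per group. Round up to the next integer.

n = 89 per group

n = (z_{α/2} + z_β)² · (σ₁² + σ₂²) / δ²
  = (1.645 + 0.842)² · (767² + 1578² = 3078373) / 618²
  = 6.1852 · 3078373 / 381924
  = 49.85
Design effect: 1.77 × 49.85 = 88.24.
Round up → n = 89 per group.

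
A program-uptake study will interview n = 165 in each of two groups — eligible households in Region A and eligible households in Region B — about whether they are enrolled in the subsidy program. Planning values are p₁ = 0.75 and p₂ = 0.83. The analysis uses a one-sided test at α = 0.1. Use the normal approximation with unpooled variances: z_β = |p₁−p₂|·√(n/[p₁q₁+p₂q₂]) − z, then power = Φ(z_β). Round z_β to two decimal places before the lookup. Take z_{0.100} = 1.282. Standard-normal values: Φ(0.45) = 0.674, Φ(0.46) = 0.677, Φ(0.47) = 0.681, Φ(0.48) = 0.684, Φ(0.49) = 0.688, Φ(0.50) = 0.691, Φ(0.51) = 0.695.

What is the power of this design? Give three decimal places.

z_β = |p₁−p₂|·√(n/[p₁q₁+p₂q₂]) − z_α
    = 0.08 · √(165/0.3286) − 1.282
    = 0.08 · 22.4083 − 1.282
    = 1.7927 − 1.282 = 0.5107 → 0.51
Power = Φ(0.51) = 0.695.

Power ≈ 0.695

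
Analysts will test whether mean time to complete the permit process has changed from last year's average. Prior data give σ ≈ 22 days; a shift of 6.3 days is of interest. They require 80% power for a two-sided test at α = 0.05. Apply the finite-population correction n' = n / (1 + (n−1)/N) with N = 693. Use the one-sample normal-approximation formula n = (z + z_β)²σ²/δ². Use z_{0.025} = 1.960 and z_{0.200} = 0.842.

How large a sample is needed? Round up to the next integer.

n = 85

n = (z_{α/2} + z_β)² · σ² / δ²
  = (1.960 + 0.842)² · 22² / 6.3²
  = 7.8512 · 484 / 39.69
  = 95.74
Finite-population correction (N = 693): 95.74 / (1 + (95.74 − 1)/693) = 84.23.
Round up → n = 85.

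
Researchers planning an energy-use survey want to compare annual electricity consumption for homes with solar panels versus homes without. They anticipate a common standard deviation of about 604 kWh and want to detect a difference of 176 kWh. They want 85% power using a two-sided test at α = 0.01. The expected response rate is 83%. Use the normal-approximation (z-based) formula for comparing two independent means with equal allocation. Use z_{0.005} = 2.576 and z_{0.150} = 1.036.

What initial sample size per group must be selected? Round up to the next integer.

n = (z_{α/2} + z_β)² · (σ₁² + σ₂²) / δ²
  = (2.576 + 1.036)² · (2·604² = 729632) / 176²
  = 13.0465 · 729632 / 30976
  = 307.31
Adjust for 83% response: 307.31 / 0.83 = 370.25.
Round up → n = 371 per group.

n = 371 per group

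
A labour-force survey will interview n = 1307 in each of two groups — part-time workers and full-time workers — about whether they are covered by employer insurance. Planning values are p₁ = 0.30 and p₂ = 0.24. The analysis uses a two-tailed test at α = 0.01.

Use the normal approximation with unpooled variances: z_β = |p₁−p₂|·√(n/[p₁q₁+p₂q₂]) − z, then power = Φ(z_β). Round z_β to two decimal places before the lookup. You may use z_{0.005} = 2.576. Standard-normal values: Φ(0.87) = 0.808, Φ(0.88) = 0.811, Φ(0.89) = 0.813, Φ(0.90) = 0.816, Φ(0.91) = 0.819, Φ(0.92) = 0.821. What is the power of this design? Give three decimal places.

Power ≈ 0.813

z_β = |p₁−p₂|·√(n/[p₁q₁+p₂q₂]) − z_{α/2}
    = 0.06 · √(1307/0.3924) − 2.576
    = 0.06 · 57.7130 − 2.576
    = 3.4628 − 2.576 = 0.8868 → 0.89
Power = Φ(0.89) = 0.813.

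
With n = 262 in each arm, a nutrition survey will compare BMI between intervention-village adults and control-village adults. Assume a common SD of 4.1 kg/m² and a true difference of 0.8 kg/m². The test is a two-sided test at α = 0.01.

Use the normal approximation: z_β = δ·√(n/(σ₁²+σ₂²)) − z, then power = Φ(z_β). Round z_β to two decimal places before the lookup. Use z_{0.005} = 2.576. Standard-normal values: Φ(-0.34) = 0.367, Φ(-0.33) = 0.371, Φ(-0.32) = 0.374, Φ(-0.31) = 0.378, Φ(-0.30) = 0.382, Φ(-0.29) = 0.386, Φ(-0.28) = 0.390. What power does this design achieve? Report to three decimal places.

z_β = δ·√(n/(σ₁²+σ₂²)) − z_{α/2}
    = 0.8 · √(262/33.62) − 2.576
    = 0.8 · 2.79159 − 2.576
    = 2.2333 − 2.576 = -0.3427 → -0.34
Power = Φ(-0.34) = 0.367.

Power ≈ 0.367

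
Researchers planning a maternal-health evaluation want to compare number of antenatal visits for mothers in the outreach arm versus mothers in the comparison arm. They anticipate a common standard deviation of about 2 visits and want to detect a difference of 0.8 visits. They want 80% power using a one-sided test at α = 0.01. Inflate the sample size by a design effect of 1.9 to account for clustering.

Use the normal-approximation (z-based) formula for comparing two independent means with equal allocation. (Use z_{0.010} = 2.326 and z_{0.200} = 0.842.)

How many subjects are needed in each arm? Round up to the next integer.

n = 239 per group

n = (z_α + z_β)² · (σ₁² + σ₂²) / δ²
  = (2.326 + 0.842)² · (2·2² = 8) / 0.8²
  = 10.0362 · 8 / 0.64
  = 125.45
Design effect: 1.9 × 125.45 = 238.36.
Round up → n = 239 per group.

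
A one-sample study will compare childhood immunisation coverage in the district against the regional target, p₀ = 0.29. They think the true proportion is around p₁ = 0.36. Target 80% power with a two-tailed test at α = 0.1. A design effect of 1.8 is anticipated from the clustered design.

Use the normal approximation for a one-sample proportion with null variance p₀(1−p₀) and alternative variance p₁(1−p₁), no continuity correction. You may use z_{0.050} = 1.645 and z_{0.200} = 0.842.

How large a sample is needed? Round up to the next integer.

n = 487

n = [z_{α/2}·√(p₀q₀) + z_β·√(p₁q₁)]² / (p₁ − p₀)²
  = [1.645·√(0.29·0.71) + 0.842·√(0.36·0.64)]² / (0.07)²
  = [1.645·0.4538 + 0.842·0.4800]² / 0.0049
  = [1.1506]² / 0.0049
  = 270.18
Design effect: 1.8 × 270.18 = 486.32.
Round up → n = 487.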